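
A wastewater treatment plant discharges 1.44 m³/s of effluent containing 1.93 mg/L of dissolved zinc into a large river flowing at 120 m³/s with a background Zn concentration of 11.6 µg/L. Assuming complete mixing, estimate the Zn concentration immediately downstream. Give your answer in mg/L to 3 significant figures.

11.6 µg/L = 0.0116 mg/L.
Flow-weighted mixing gives C = (1.44·1.93 + 120·0.0116) / (1.44 + 120) = 4.171/121.4 = 0.03435 mg/L.

0.0343 mg/L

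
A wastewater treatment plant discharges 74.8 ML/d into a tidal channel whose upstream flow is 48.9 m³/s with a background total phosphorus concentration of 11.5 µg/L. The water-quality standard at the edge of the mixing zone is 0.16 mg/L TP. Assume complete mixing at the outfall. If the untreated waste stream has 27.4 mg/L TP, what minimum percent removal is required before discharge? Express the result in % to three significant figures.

74.8 ML/d = 0.8657 m³/s.
11.5 µg/L = 0.0115 mg/L.
Mass balance: 0.16·49.77 = 0.8657·Cₑ + 48.9·0.0115.
Cₑ = (7.963 − 0.5624) / 0.8657 = 8.548 mg/L.
Required removal = 1 − 8.548/27.4 = 68.8 %.

68.8 %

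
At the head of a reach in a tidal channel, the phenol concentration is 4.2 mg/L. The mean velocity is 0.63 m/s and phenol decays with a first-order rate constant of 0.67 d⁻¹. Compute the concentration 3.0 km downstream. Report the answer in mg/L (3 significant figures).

Travel time t = 3.0 km / 0.63 m/s = 3000/0.63 = 4762 s = 0.05511 d.
First-order decay: C = 4.2·exp(−0.67·0.05511) = 4.2·0.9637 = 4.048 mg/L.

4.05 mg/L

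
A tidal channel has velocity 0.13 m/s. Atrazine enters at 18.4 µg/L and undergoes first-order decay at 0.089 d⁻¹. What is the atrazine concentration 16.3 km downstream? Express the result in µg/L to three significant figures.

Travel time t = 16.3 km / 0.13 m/s = 1.63e+04/0.13 = 1.254e+05 s = 1.451 d.
First-order decay: C = 18.4·exp(−0.089·1.451) = 18.4·0.8788 = 16.17 µg/L.

16.2 µg/L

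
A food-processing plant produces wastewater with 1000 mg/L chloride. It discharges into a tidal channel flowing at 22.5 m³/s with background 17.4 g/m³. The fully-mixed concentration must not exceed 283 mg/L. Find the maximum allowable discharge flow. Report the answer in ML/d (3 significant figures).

Mass balance at complete mixing: C_std·(Q_w + Q_r) = Q_w·C_e + Q_r·C_b.
Rearranging, Q_w = Q_r·(C_std − C_b)/(C_e − C_std) = 22.5·(283 − 17.4) / (1000 − 283) = 8.335 m³/s.
= 720.1 ML/d.

720 ML/d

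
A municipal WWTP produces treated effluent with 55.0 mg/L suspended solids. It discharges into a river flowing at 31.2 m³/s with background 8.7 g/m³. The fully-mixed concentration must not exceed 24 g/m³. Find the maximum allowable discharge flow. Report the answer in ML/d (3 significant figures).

Mass balance at complete mixing: C_std·(Q_w + Q_r) = Q_w·C_e + Q_r·C_b.
Rearranging, Q_w = Q_r·(C_std − C_b)/(C_e − C_std) = 31.2·(24 − 8.7) / (55 − 24) = 15.4 m³/s.
= 1330 ML/d.

1330 ML/d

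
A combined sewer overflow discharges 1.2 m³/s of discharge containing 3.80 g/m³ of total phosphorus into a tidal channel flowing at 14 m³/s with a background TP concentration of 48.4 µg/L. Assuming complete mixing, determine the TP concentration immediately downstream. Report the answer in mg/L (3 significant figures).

0.345 mg/L

48.4 µg/L = 0.0484 mg/L.
By mass balance at complete mixing, C = (1.2·3.8 + 14·0.0484) / (1.2 + 14) = 5.238/15.2 = 0.3446 mg/L.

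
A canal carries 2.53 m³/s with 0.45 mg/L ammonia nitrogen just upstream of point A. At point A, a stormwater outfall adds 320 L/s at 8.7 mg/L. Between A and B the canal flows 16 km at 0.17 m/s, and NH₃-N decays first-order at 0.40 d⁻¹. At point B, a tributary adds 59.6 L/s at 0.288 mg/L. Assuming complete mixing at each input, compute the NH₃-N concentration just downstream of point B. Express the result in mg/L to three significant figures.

320 L/s = 0.32 m³/s.
After input A: C = (2.53·0.45 + 0.32·8.7) / 2.85 = 1.376 mg/L.
Over the 16 km reach to input B (t = 9.412e+04 s = 1.089 d), decay gives C = 1.376·exp(−0.40·1.089) = 0.8902 mg/L.
59.6 L/s = 0.0596 m³/s.
After input B: C = (2.85·0.8902 + 0.0596·0.288) / 2.91 = 0.8779 mg/L.

0.878 mg/L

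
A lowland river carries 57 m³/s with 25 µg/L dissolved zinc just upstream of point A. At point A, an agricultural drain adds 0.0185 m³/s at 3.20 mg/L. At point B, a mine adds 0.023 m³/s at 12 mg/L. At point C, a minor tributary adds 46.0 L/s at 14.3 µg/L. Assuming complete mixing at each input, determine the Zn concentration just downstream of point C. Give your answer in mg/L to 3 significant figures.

25 µg/L = 0.025 mg/L.
After input A: C = (57·0.025 + 0.0185·3.2) / 57.02 = 0.02603 mg/L.
After input B: C = (57.02·0.02603 + 0.023·12) / 57.04 = 0.03086 mg/L.
46.0 L/s = 0.046 m³/s.
14.3 µg/L = 0.0143 mg/L.
After input C: C = (57.04·0.03086 + 0.046·0.0143) / 57.09 = 0.03084 mg/L.

0.0308 mg/L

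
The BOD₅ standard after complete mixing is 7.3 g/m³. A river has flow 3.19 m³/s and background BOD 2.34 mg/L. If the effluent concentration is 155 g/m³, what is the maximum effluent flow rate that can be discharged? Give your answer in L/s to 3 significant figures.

107 L/s

Mass balance at complete mixing: C_std·(Q_w + Q_r) = Q_w·C_e + Q_r·C_b.
Rearranging, Q_w = Q_r·(C_std − C_b)/(C_e − C_std) = 3.19·(7.3 − 2.34) / (155 − 7.3) = 0.1071 m³/s.
= 107.1 L/s.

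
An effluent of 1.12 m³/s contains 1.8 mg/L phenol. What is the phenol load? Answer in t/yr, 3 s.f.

Mass flux = Q·C = 1.12 m³/s × 1.8 g/m³ = 2.016 g/s.
= 2.016 g/s × 31.56 = 63.62 t/yr.

63.6 t/yr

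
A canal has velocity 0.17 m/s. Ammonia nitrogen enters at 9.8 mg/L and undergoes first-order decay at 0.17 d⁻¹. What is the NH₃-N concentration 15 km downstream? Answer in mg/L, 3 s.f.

8.24 mg/L

Travel time t = 15 km / 0.17 m/s = 1.5e+04/0.17 = 8.824e+04 s = 1.021 d.
First-order decay: C = 9.8·exp(−0.17·1.021) = 9.8·0.8406 = 8.238 mg/L.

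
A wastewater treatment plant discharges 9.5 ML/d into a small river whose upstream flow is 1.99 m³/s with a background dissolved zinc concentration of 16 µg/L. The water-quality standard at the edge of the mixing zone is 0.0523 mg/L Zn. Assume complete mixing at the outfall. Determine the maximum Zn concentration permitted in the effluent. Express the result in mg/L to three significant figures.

9.5 ML/d = 0.11 m³/s.
16 µg/L = 0.016 mg/L.
Mass balance: 0.0523·2.1 = 0.11·Cₑ + 1.99·0.016.
Cₑ = (0.1098 − 0.03184) / 0.11 = 0.7093 mg/L.

0.709 mg/L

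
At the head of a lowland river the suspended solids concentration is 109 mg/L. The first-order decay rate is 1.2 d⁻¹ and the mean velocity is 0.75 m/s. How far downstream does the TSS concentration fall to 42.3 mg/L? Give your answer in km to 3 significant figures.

51.1 km

From C = C₀·e^(−kt), t = ln(C₀/C)/k = ln(109/42.3)/1.2 = 0.9466/1.2 = 0.7888 d.
Distance = v·t = 0.75 m/s × 6.815e+04 s = 5.111e+04 m = 51.11 km.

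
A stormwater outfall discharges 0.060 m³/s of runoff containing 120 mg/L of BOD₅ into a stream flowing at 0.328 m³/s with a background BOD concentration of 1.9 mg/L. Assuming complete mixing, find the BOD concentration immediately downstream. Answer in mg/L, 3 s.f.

Conservation of mass across the mixing zone: C = (0.06·120 + 0.328·1.9) / (0.06 + 0.328) = 7.823/0.388 = 20.16 mg/L.

20.2 mg/L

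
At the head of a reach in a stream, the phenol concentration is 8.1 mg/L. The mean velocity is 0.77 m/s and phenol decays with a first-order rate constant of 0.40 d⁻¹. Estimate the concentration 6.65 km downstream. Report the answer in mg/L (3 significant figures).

Travel time t = 6.65 km / 0.77 m/s = 6650/0.77 = 8636 s = 0.09996 d.
First-order decay: C = 8.1·exp(−0.40·0.09996) = 8.1·0.9608 = 7.783 mg/L.

7.78 mg/L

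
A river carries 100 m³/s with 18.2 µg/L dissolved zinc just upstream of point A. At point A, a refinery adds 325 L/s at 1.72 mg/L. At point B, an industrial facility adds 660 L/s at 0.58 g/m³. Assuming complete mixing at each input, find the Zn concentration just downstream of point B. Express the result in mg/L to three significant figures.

0.0273 mg/L

18.2 µg/L = 0.0182 mg/L.
325 L/s = 0.325 m³/s.
After input A: C = (100·0.0182 + 0.325·1.72) / 100.3 = 0.02371 mg/L.
660 L/s = 0.66 m³/s.
After input B: C = (100.3·0.02371 + 0.66·0.58) / 101 = 0.02735 mg/L.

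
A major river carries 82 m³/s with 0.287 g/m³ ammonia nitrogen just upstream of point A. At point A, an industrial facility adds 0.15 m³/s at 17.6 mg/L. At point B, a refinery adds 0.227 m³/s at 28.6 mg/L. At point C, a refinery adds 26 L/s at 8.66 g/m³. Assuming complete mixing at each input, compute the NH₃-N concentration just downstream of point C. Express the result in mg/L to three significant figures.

After input A: C = (82·0.287 + 0.15·17.6) / 82.15 = 0.3186 mg/L.
After input B: C = (82.15·0.3186 + 0.227·28.6) / 82.38 = 0.3965 mg/L.
26 L/s = 0.026 m³/s.
After input C: C = (82.38·0.3965 + 0.026·8.66) / 82.4 = 0.3992 mg/L.

0.399 mg/L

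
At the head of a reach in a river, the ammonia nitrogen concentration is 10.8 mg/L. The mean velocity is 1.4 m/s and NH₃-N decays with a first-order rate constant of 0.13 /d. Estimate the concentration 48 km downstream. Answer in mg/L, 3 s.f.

10.3 mg/L

Travel time t = 48 km / 1.4 m/s = 4.8e+04/1.4 = 3.429e+04 s = 0.3968 d.
First-order decay: C = 10.8·exp(−0.13·0.3968) = 10.8·0.9497 = 10.26 mg/L.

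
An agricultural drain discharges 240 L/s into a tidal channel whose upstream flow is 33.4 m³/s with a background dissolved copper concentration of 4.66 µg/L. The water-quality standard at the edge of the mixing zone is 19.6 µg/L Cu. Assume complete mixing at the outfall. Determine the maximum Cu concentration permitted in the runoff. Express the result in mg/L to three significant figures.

240 L/s = 0.24 m³/s.
4.66 µg/L = 0.00466 mg/L.
19.6 µg/L = 0.0196 mg/L.
Mass balance: 0.0196·33.64 = 0.24·Cₑ + 33.4·0.00466.
Cₑ = (0.6593 − 0.1556) / 0.24 = 2.099 mg/L.

2.10 mg/L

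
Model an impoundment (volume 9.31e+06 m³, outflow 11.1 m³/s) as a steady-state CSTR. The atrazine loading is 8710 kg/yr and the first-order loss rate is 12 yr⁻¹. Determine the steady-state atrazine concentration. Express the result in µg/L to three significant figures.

Outflow Q = 11.1 m³/s × 3.156e+07 s/yr = 3.503e+08 m³/yr.
Steady-state CSTR mass balance: W = Q·C + k·V·C, so C = W/(Q + kV).
Q + kV = 3.503e+08 + 12·9.31e+06 = 4.62e+08 m³/yr.
C = 8710/4.62e+08 = 1.885e-05 kg/m³ = 0.01885 mg/L = 18.85 µg/L.

18.9 µg/L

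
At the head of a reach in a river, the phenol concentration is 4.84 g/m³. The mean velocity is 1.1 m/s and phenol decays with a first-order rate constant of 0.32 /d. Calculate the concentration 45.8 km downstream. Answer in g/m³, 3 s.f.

Travel time t = 45.8 km / 1.1 m/s = 4.58e+04/1.1 = 4.164e+04 s = 0.4819 d.
First-order decay: C = 4.84·exp(−0.32·0.4819) = 4.84·0.8571 = 4.148 g/m³.

4.15 g/m³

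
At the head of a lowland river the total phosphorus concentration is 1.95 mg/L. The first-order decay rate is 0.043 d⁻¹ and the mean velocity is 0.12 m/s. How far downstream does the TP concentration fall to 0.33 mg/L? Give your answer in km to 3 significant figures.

From C = C₀·e^(−kt), t = ln(C₀/C)/k = ln(1.95/0.33)/0.043 = 1.776/0.043 = 41.31 d.
Distance = v·t = 0.12 m/s × 3.57e+06 s = 4.283e+05 m = 428.3 km.

428 km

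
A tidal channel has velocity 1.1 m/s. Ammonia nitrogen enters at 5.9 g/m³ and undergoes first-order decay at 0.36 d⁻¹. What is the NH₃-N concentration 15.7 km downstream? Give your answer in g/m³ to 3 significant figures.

5.56 g/m³

Travel time t = 15.7 km / 1.1 m/s = 1.57e+04/1.1 = 1.427e+04 s = 0.1652 d.
First-order decay: C = 5.9·exp(−0.36·0.1652) = 5.9·0.9423 = 5.559 g/m³.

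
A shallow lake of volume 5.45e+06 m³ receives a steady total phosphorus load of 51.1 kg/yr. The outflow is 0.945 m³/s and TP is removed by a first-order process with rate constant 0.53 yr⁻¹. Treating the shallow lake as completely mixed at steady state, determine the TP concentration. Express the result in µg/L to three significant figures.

Outflow Q = 0.945 m³/s × 3.156e+07 s/yr = 2.982e+07 m³/yr.
Steady-state CSTR mass balance: W = Q·C + k·V·C, so C = W/(Q + kV).
Q + kV = 2.982e+07 + 0.53·5.45e+06 = 3.271e+07 m³/yr.
C = 51.1/3.271e+07 = 1.562e-06 kg/m³ = 0.001562 mg/L = 1.562 µg/L.

1.56 µg/L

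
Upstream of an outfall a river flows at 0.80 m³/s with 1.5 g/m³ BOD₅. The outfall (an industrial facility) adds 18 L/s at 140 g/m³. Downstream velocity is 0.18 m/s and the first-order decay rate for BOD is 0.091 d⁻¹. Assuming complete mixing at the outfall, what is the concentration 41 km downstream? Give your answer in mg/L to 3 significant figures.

18 L/s = 0.018 m³/s.
After complete mixing, C₀ = (0.018·140 + 0.8·1.5) / 0.818 = 4.548 mg/L.
Travel time t = 4.1e+04 m / 0.18 m/s = 2.278e+05 s = 2.636 d.
C = 4.548·exp(−0.091·2.636) = 4.548·0.7867 = 3.578 mg/L.

3.58 mg/L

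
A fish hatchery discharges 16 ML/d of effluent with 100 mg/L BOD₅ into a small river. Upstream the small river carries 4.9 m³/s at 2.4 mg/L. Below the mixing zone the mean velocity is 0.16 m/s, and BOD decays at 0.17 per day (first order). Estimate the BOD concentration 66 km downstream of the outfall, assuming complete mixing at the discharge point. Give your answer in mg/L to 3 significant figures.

16 ML/d = 0.1852 m³/s.
After complete mixing, C₀ = (0.1852·100 + 4.9·2.4) / 5.085 = 5.954 mg/L.
Travel time t = 6.6e+04 m / 0.16 m/s = 4.125e+05 s = 4.774 d.
C = 5.954·exp(−0.17·4.774) = 5.954·0.4441 = 2.644 mg/L.

2.64 mg/L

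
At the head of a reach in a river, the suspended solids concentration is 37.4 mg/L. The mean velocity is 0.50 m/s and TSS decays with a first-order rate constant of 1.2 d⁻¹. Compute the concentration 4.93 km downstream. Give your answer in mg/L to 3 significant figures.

Travel time t = 4.93 km / 0.50 m/s = 4930/0.50 = 9860 s = 0.1141 d.
First-order decay: C = 37.4·exp(−1.2·0.1141) = 37.4·0.872 = 32.61 mg/L.

32.6 mg/L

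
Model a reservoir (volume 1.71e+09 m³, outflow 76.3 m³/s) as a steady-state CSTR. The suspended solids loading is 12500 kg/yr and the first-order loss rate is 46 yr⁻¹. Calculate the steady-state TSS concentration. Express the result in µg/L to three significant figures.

0.154 µg/L

Outflow Q = 76.3 m³/s × 3.156e+07 s/yr = 2.408e+09 m³/yr.
Steady-state CSTR mass balance: W = Q·C + k·V·C, so C = W/(Q + kV).
Q + kV = 2.408e+09 + 46·1.71e+09 = 8.107e+10 m³/yr.
C = 12500/8.107e+10 = 1.542e-07 kg/m³ = 0.0001542 mg/L = 0.1542 µg/L.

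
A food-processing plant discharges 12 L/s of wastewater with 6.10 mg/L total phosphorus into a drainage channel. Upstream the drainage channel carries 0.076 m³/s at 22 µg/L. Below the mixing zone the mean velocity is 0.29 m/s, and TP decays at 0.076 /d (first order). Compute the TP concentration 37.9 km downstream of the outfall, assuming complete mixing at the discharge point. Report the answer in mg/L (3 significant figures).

0.758 mg/L

12 L/s = 0.012 m³/s.
22 µg/L = 0.022 mg/L.
After complete mixing, C₀ = (0.012·6.1 + 0.076·0.022) / 0.088 = 0.8508 mg/L.
Travel time t = 3.79e+04 m / 0.29 m/s = 1.307e+05 s = 1.513 d.
C = 0.8508·exp(−0.076·1.513) = 0.8508·0.8914 = 0.7584 mg/L.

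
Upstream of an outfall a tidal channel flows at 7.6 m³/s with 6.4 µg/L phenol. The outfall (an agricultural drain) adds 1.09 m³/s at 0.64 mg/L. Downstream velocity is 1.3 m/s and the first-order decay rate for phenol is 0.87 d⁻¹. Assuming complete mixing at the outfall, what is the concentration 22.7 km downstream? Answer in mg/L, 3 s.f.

6.4 µg/L = 0.0064 mg/L.
After complete mixing, C₀ = (1.09·0.64 + 7.6·0.0064) / 8.69 = 0.08587 mg/L.
Travel time t = 2.27e+04 m / 1.3 m/s = 1.746e+04 s = 0.2021 d.
C = 0.08587·exp(−0.87·0.2021) = 0.08587·0.8388 = 0.07203 mg/L.

0.0720 mg/L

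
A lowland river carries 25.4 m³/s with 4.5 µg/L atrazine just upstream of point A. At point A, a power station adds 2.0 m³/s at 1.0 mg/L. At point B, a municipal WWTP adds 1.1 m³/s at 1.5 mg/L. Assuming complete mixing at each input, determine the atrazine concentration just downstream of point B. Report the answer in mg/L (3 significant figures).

0.132 mg/L

4.5 µg/L = 0.0045 mg/L.
After input A: C = (25.4·0.0045 + 2·1) / 27.4 = 0.07716 mg/L.
After input B: C = (27.4·0.07716 + 1.1·1.5) / 28.5 = 0.1321 mg/L.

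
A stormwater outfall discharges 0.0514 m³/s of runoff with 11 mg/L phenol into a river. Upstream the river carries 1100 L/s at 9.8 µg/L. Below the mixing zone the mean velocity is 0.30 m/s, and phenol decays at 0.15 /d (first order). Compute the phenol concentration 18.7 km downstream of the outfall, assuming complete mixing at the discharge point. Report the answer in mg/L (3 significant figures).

1100 L/s = 1.1 m³/s.
9.8 µg/L = 0.0098 mg/L.
After complete mixing, C₀ = (0.0514·11 + 1.1·0.0098) / 1.151 = 0.5004 mg/L.
Travel time t = 1.87e+04 m / 0.30 m/s = 6.233e+04 s = 0.7215 d.
C = 0.5004·exp(−0.15·0.7215) = 0.5004·0.8974 = 0.4491 mg/L.

0.449 mg/L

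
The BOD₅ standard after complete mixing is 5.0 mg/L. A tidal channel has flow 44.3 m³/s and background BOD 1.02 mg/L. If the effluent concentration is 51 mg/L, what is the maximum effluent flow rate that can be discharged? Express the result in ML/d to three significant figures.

331 ML/d

Mass balance at complete mixing: C_std·(Q_w + Q_r) = Q_w·C_e + Q_r·C_b.
Rearranging, Q_w = Q_r·(C_std − C_b)/(C_e − C_std) = 44.3·(5 − 1.02) / (51 − 5) = 3.833 m³/s.
= 331.2 ML/d.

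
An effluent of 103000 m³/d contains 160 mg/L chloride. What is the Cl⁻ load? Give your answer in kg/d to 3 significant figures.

103000 m³/d = 1.192 m³/s.
Mass flux = Q·C = 1.192 m³/s × 160 g/m³ = 190.7 g/s.
= 190.7 g/s × 86.4 = 1.648e+04 kg/d.

16500 kg/d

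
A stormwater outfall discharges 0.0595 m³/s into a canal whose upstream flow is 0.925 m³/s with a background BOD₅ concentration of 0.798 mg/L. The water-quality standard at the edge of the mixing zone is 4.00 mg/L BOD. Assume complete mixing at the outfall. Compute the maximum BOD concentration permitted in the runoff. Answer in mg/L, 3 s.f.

Mass balance: 4·0.9845 = 0.0595·Cₑ + 0.925·0.798.
Cₑ = (3.938 − 0.7382) / 0.0595 = 53.78 mg/L.

53.8 mg/L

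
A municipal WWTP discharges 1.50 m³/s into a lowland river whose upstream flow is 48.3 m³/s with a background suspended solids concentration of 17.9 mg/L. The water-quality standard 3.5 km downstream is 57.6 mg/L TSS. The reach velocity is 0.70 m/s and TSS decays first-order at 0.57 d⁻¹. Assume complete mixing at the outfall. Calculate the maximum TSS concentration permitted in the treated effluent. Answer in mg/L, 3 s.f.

Travel time to the compliance point: t = 3500/0.70 = 5000 s = 0.05787 d; decay factor exp(−0.57·0.05787) = 0.9676.
So the concentration just after mixing may be at most 57.6/0.9676 = 59.53 mg/L.
Mass balance: 59.53·49.8 = 1.5·Cₑ + 48.3·17.9.
Cₑ = (2965 − 864.6) / 1.5 = 1400 mg/L.

1400 mg/L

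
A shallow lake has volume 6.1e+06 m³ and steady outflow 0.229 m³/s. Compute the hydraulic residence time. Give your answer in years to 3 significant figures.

0.844 yr

Q = 0.229 m³/s × 3.156e+07 s/yr = 7.227e+06 m³/yr.
Hydraulic residence time τ = V/Q = 6.1e+06/7.227e+06 = 0.8441 yr.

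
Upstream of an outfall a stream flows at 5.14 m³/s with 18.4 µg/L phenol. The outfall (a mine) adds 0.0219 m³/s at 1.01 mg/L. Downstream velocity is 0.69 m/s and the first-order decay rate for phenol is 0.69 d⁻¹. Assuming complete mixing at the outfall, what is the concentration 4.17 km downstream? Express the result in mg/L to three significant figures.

18.4 µg/L = 0.0184 mg/L.
After complete mixing, C₀ = (0.0219·1.01 + 5.14·0.0184) / 5.162 = 0.02261 mg/L.
Travel time t = 4170 m / 0.69 m/s = 6043 s = 0.06995 d.
C = 0.02261·exp(−0.69·0.06995) = 0.02261·0.9529 = 0.02154 mg/L.

0.0215 mg/L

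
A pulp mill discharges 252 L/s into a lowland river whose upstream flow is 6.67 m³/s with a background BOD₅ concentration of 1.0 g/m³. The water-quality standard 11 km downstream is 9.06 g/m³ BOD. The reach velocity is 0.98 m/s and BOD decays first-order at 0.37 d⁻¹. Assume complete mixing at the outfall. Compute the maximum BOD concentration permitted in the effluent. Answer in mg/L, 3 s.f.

252 L/s = 0.252 m³/s.
Travel time to the compliance point: t = 1.1e+04/0.98 = 1.122e+04 s = 0.1299 d; decay factor exp(−0.37·0.1299) = 0.9531.
So the concentration just after mixing may be at most 9.06/0.9531 = 9.506 mg/L.
Mass balance: 9.506·6.922 = 0.252·Cₑ + 6.67·1.
Cₑ = (65.8 − 6.67) / 0.252 = 234.6 mg/L.

235 mg/L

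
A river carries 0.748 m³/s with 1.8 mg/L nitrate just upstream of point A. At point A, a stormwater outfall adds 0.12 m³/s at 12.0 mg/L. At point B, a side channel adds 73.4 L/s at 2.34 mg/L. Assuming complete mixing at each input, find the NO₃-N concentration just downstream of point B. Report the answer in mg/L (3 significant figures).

3.14 mg/L

After input A: C = (0.748·1.8 + 0.12·12) / 0.868 = 3.21 mg/L.
73.4 L/s = 0.0734 m³/s.
After input B: C = (0.868·3.21 + 0.0734·2.34) / 0.9414 = 3.142 mg/L.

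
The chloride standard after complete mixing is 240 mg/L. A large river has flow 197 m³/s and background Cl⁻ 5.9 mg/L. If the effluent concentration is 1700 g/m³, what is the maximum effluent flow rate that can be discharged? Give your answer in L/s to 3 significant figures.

31600 L/s

Mass balance at complete mixing: C_std·(Q_w + Q_r) = Q_w·C_e + Q_r·C_b.
Rearranging, Q_w = Q_r·(C_std − C_b)/(C_e − C_std) = 197·(240 − 5.9) / (1700 − 240) = 31.59 m³/s.
= 3.159e+04 L/s.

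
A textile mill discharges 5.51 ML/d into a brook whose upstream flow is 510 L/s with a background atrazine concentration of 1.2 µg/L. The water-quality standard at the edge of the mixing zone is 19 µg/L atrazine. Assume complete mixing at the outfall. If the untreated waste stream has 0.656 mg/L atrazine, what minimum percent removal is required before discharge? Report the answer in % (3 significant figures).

5.51 ML/d = 0.06377 m³/s.
510 L/s = 0.51 m³/s.
1.2 µg/L = 0.0012 mg/L.
19 µg/L = 0.019 mg/L.
Mass balance: 0.019·0.5738 = 0.06377·Cₑ + 0.51·0.0012.
Cₑ = (0.0109 − 0.000612) / 0.06377 = 0.1613 mg/L.
Required removal = 1 − 0.1613/0.656 = 75.4 %.

75.4 %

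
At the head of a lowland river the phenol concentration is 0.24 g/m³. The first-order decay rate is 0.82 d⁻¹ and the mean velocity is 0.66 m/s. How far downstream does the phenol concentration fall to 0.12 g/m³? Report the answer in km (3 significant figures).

48.2 km

From C = C₀·e^(−kt), t = ln(C₀/C)/k = ln(0.24/0.12)/0.82 = 0.6931/0.82 = 0.8453 d.
Distance = v·t = 0.66 m/s × 7.303e+04 s = 4.82e+04 m = 48.2 km.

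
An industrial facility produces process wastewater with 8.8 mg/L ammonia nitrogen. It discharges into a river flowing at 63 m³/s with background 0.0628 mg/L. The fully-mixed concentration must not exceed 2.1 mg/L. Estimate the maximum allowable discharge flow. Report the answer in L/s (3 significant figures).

Mass balance at complete mixing: C_std·(Q_w + Q_r) = Q_w·C_e + Q_r·C_b.
Rearranging, Q_w = Q_r·(C_std − C_b)/(C_e − C_std) = 63·(2.1 − 0.0628) / (8.8 − 2.1) = 19.16 m³/s.
= 1.916e+04 L/s.

19200 L/s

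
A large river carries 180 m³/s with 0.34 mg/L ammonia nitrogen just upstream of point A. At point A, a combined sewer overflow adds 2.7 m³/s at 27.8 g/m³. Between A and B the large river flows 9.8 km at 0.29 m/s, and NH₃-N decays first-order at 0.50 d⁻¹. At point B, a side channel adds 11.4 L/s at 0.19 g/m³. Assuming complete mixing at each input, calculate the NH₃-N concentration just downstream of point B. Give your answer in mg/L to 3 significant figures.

0.613 mg/L

After input A: C = (180·0.34 + 2.7·27.8) / 182.7 = 0.7458 mg/L.
Over the 9.8 km reach to input B (t = 3.379e+04 s = 0.3911 d), decay gives C = 0.7458·exp(−0.50·0.3911) = 0.6133 mg/L.
11.4 L/s = 0.0114 m³/s.
After input B: C = (182.7·0.6133 + 0.0114·0.19) / 182.7 = 0.6133 mg/L.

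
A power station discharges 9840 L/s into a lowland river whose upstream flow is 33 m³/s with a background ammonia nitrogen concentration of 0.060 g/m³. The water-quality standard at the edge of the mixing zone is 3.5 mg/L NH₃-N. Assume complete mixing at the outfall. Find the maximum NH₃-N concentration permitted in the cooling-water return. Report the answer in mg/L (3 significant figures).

9840 L/s = 9.84 m³/s.
Mass balance: 3.5·42.84 = 9.84·Cₑ + 33·0.06.
Cₑ = (149.9 − 1.98) / 9.84 = 15.04 mg/L.

15.0 mg/L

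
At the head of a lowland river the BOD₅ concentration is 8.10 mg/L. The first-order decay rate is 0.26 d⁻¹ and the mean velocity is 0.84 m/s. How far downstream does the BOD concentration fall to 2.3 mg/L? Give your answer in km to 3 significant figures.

From C = C₀·e^(−kt), t = ln(C₀/C)/k = ln(8.10/2.3)/0.26 = 1.259/0.26 = 4.842 d.
Distance = v·t = 0.84 m/s × 4.184e+05 s = 3.514e+05 m = 351.4 km.

351 km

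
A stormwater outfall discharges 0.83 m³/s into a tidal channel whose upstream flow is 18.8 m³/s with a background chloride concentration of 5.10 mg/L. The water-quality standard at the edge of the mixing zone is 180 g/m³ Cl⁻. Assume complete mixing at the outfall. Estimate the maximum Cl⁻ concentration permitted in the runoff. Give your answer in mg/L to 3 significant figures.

Mass balance: 180·19.63 = 0.83·Cₑ + 18.8·5.1.
Cₑ = (3533 − 95.88) / 0.83 = 4142 mg/L.

4140 mg/L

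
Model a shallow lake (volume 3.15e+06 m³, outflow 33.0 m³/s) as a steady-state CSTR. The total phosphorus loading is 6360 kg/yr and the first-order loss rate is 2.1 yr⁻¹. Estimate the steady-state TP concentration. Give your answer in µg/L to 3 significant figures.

6.07 µg/L

Outflow Q = 33.0 m³/s × 3.156e+07 s/yr = 1.041e+09 m³/yr.
Steady-state CSTR mass balance: W = Q·C + k·V·C, so C = W/(Q + kV).
Q + kV = 1.041e+09 + 2.1·3.15e+06 = 1.048e+09 m³/yr.
C = 6360/1.048e+09 = 6.069e-06 kg/m³ = 0.006069 mg/L = 6.069 µg/L.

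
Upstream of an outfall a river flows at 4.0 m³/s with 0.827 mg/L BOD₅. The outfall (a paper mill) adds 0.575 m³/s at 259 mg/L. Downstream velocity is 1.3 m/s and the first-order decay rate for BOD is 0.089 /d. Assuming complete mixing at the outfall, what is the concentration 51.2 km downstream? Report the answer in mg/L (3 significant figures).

32.0 mg/L

After complete mixing, C₀ = (0.575·259 + 4·0.827) / 4.575 = 33.27 mg/L.
Travel time t = 5.12e+04 m / 1.3 m/s = 3.938e+04 s = 0.4558 d.
C = 33.27·exp(−0.089·0.4558) = 33.27·0.9602 = 31.95 mg/L.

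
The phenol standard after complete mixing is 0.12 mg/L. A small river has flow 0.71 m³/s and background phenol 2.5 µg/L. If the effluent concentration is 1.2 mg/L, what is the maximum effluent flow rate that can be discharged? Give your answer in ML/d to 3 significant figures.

6.67 ML/d

2.5 µg/L = 0.0025 mg/L.
Mass balance at complete mixing: C_std·(Q_w + Q_r) = Q_w·C_e + Q_r·C_b.
Rearranging, Q_w = Q_r·(C_std − C_b)/(C_e − C_std) = 0.71·(0.12 − 0.0025) / (1.2 − 0.12) = 0.07725 m³/s.
= 6.674 ML/d.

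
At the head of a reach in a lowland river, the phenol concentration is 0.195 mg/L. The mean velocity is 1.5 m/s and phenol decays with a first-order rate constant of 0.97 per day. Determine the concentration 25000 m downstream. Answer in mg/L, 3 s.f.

0.162 mg/L

Travel time t = 25000 m / 1.5 m/s = 2.5e+04/1.5 = 1.667e+04 s = 0.1929 d.
First-order decay: C = 0.195·exp(−0.97·0.1929) = 0.195·0.8293 = 0.1617 mg/L.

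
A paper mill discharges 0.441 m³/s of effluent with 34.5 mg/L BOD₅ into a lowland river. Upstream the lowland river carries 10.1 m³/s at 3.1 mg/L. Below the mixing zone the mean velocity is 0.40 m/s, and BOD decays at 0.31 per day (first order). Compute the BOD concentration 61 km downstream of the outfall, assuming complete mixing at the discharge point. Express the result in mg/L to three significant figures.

2.55 mg/L

After complete mixing, C₀ = (0.441·34.5 + 10.1·3.1) / 10.54 = 4.414 mg/L.
Travel time t = 6.1e+04 m / 0.40 m/s = 1.525e+05 s = 1.765 d.
C = 4.414·exp(−0.31·1.765) = 4.414·0.5786 = 2.554 mg/L.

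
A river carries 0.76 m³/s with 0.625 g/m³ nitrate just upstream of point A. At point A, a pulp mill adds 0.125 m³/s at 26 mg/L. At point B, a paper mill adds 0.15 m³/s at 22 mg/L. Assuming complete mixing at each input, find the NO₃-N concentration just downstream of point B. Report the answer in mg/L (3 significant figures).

After input A: C = (0.76·0.625 + 0.125·26) / 0.885 = 4.209 mg/L.
After input B: C = (0.885·4.209 + 0.15·22) / 1.035 = 6.787 mg/L.

6.79 mg/L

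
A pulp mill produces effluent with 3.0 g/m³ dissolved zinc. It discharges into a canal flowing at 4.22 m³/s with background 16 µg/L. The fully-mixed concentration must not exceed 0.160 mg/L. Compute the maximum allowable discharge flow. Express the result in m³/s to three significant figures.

16 µg/L = 0.016 mg/L.
Mass balance at complete mixing: C_std·(Q_w + Q_r) = Q_w·C_e + Q_r·C_b.
Rearranging, Q_w = Q_r·(C_std − C_b)/(C_e − C_std) = 4.22·(0.16 − 0.016) / (3 − 0.16) = 0.214 m³/s.

0.214 m³/s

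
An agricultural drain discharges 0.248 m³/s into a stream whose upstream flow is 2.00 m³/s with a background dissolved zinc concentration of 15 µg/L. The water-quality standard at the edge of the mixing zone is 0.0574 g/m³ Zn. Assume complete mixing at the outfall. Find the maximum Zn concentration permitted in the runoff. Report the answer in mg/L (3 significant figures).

15 µg/L = 0.015 mg/L.
Mass balance: 0.0574·2.248 = 0.248·Cₑ + 2·0.015.
Cₑ = (0.129 − 0.03) / 0.248 = 0.3993 mg/L.

0.399 mg/L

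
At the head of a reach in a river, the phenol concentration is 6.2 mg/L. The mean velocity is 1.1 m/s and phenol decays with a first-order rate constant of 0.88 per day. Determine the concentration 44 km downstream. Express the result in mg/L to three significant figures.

Travel time t = 44 km / 1.1 m/s = 4.4e+04/1.1 = 4e+04 s = 0.463 d.
First-order decay: C = 6.2·exp(−0.88·0.463) = 6.2·0.6654 = 4.125 mg/L.

4.13 mg/L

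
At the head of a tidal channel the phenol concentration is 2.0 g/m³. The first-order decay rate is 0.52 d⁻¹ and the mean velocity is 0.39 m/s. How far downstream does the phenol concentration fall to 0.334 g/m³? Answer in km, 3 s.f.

From C = C₀·e^(−kt), t = ln(C₀/C)/k = ln(2.0/0.334)/0.52 = 1.79/0.52 = 3.442 d.
Distance = v·t = 0.39 m/s × 2.974e+05 s = 1.16e+05 m = 116 km.

116 km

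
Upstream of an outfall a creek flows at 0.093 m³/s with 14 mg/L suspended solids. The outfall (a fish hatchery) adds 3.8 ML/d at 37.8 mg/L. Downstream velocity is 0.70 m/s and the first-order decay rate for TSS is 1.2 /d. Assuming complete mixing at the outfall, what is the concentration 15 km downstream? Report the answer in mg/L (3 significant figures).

16.1 mg/L

3.8 ML/d = 0.04398 m³/s.
After complete mixing, C₀ = (0.04398·37.8 + 0.093·14) / 0.137 = 21.64 mg/L.
Travel time t = 1.5e+04 m / 0.70 m/s = 2.143e+04 s = 0.248 d.
C = 21.64·exp(−1.2·0.248) = 21.64·0.7426 = 16.07 mg/L.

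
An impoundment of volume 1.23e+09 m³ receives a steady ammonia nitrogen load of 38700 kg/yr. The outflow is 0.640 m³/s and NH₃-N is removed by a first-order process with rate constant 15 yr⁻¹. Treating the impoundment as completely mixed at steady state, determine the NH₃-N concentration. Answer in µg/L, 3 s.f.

2.10 µg/L

Outflow Q = 0.640 m³/s × 3.156e+07 s/yr = 2.02e+07 m³/yr.
Steady-state CSTR mass balance: W = Q·C + k·V·C, so C = W/(Q + kV).
Q + kV = 2.02e+07 + 15·1.23e+09 = 1.847e+10 m³/yr.
C = 38700/1.847e+10 = 2.095e-06 kg/m³ = 0.002095 mg/L = 2.095 µg/L.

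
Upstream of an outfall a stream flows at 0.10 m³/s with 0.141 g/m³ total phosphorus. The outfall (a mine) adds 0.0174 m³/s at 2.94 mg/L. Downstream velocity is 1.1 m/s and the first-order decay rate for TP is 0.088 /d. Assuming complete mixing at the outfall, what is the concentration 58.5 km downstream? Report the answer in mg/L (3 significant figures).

After complete mixing, C₀ = (0.0174·2.94 + 0.1·0.141) / 0.1174 = 0.5558 mg/L.
Travel time t = 5.85e+04 m / 1.1 m/s = 5.318e+04 s = 0.6155 d.
C = 0.5558·exp(−0.088·0.6155) = 0.5558·0.9473 = 0.5265 mg/L.

0.527 mg/L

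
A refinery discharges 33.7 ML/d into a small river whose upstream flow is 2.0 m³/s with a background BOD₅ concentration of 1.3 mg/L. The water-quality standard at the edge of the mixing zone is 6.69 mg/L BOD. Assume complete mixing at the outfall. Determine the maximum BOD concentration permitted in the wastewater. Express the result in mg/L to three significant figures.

33.7 ML/d = 0.39 m³/s.
Mass balance: 6.69·2.39 = 0.39·Cₑ + 2·1.3.
Cₑ = (15.99 − 2.6) / 0.39 = 34.33 mg/L.

34.3 mg/L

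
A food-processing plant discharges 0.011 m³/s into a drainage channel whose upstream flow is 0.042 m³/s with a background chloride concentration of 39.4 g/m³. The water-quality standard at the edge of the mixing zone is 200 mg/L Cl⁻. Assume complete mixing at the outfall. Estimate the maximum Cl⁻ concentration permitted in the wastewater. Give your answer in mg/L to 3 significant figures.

Mass balance: 200·0.053 = 0.011·Cₑ + 0.042·39.4.
Cₑ = (10.6 − 1.655) / 0.011 = 813.2 mg/L.

813 mg/L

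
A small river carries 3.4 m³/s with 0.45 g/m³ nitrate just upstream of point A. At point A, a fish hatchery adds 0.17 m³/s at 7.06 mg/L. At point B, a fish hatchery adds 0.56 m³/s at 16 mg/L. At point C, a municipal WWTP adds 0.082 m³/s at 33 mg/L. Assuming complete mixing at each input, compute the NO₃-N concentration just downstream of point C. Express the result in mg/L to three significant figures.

3.42 mg/L

After input A: C = (3.4·0.45 + 0.17·7.06) / 3.57 = 0.7648 mg/L.
After input B: C = (3.57·0.7648 + 0.56·16) / 4.13 = 2.831 mg/L.
After input C: C = (4.13·2.831 + 0.082·33) / 4.212 = 3.418 mg/L.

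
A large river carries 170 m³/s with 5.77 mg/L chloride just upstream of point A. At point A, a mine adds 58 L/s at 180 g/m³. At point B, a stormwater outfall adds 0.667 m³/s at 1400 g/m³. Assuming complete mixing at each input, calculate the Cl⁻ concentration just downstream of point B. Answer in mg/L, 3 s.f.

11.3 mg/L

58 L/s = 0.058 m³/s.
After input A: C = (170·5.77 + 0.058·180) / 170.1 = 5.829 mg/L.
After input B: C = (170.1·5.829 + 0.667·1400) / 170.7 = 11.28 mg/L.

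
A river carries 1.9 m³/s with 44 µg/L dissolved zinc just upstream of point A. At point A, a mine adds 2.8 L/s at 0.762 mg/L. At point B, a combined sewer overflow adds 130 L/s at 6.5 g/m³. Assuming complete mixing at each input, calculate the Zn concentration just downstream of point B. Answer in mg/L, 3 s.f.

44 µg/L = 0.044 mg/L.
2.8 L/s = 0.0028 m³/s.
After input A: C = (1.9·0.044 + 0.0028·0.762) / 1.903 = 0.04506 mg/L.
130 L/s = 0.13 m³/s.
After input B: C = (1.903·0.04506 + 0.13·6.5) / 2.033 = 0.4579 mg/L.

0.458 mg/L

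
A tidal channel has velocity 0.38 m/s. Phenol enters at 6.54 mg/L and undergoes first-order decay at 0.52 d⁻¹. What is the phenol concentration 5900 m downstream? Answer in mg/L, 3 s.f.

Travel time t = 5900 m / 0.38 m/s = 5900/0.38 = 1.553e+04 s = 0.1797 d.
First-order decay: C = 6.54·exp(−0.52·0.1797) = 6.54·0.9108 = 5.957 mg/L.

5.96 mg/L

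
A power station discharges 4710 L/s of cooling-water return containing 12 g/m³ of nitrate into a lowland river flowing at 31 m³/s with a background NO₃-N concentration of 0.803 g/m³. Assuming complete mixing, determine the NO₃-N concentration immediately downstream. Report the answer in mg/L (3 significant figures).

2.28 mg/L

4710 L/s = 4.71 m³/s.
By mass balance at complete mixing, C = (4.71·12 + 31·0.803) / (4.71 + 31) = 81.41/35.71 = 2.28 mg/L.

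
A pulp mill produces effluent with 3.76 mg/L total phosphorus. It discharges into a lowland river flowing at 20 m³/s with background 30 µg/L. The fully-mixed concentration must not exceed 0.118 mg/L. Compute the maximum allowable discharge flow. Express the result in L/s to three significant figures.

483 L/s

30 µg/L = 0.03 mg/L.
Mass balance at complete mixing: C_std·(Q_w + Q_r) = Q_w·C_e + Q_r·C_b.
Rearranging, Q_w = Q_r·(C_std − C_b)/(C_e − C_std) = 20·(0.118 − 0.03) / (3.76 − 0.118) = 0.4833 m³/s.
= 483.3 L/s.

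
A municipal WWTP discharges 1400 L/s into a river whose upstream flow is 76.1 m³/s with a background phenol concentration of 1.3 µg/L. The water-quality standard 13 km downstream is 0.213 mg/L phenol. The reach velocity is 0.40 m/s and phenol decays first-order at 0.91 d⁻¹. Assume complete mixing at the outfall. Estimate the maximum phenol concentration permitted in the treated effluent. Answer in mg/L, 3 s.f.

1400 L/s = 1.4 m³/s.
1.3 µg/L = 0.0013 mg/L.
Travel time to the compliance point: t = 1.3e+04/0.40 = 3.25e+04 s = 0.3762 d; decay factor exp(−0.91·0.3762) = 0.7101.
So the concentration just after mixing may be at most 0.213/0.7101 = 0.2999 mg/L.
Mass balance: 0.2999·77.5 = 1.4·Cₑ + 76.1·0.0013.
Cₑ = (23.25 − 0.09893) / 1.4 = 16.53 mg/L.

16.5 mg/L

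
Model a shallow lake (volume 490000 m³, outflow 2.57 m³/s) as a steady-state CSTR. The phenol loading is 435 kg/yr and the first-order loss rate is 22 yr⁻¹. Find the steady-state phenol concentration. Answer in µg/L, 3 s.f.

Outflow Q = 2.57 m³/s × 3.156e+07 s/yr = 8.11e+07 m³/yr.
Steady-state CSTR mass balance: W = Q·C + k·V·C, so C = W/(Q + kV).
Q + kV = 8.11e+07 + 22·490000 = 9.188e+07 m³/yr.
C = 435/9.188e+07 = 4.734e-06 kg/m³ = 0.004734 mg/L = 4.734 µg/L.

4.73 µg/L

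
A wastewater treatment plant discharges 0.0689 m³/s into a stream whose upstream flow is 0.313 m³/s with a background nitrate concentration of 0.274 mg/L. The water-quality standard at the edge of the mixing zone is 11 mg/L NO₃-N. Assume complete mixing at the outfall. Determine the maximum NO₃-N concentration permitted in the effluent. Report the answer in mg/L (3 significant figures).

Mass balance: 11·0.3819 = 0.0689·Cₑ + 0.313·0.274.
Cₑ = (4.201 − 0.08576) / 0.0689 = 59.73 mg/L.

59.7 mg/L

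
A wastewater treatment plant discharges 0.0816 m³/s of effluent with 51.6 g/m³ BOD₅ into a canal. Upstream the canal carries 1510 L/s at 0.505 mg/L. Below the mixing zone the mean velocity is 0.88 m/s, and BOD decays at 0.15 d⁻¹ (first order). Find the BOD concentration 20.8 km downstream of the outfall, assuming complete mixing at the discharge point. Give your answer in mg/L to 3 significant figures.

3.00 mg/L

1510 L/s = 1.51 m³/s.
After complete mixing, C₀ = (0.0816·51.6 + 1.51·0.505) / 1.592 = 3.125 mg/L.
Travel time t = 2.08e+04 m / 0.88 m/s = 2.364e+04 s = 0.2736 d.
C = 3.125·exp(−0.15·0.2736) = 3.125·0.9598 = 2.999 mg/L.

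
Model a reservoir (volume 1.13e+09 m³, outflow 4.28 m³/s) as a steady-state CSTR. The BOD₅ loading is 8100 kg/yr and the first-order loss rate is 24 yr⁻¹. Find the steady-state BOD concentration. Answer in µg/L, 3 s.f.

0.297 µg/L

Outflow Q = 4.28 m³/s × 3.156e+07 s/yr = 1.351e+08 m³/yr.
Steady-state CSTR mass balance: W = Q·C + k·V·C, so C = W/(Q + kV).
Q + kV = 1.351e+08 + 24·1.13e+09 = 2.726e+10 m³/yr.
C = 8100/2.726e+10 = 2.972e-07 kg/m³ = 0.0002972 mg/L = 0.2972 µg/L.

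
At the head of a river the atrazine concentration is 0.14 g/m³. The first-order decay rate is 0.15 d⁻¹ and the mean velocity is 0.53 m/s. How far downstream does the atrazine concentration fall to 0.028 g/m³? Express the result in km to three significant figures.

491 km

From C = C₀·e^(−kt), t = ln(C₀/C)/k = ln(0.14/0.028)/0.15 = 1.609/0.15 = 10.73 d.
Distance = v·t = 0.53 m/s × 9.27e+05 s = 4.913e+05 m = 491.3 km.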